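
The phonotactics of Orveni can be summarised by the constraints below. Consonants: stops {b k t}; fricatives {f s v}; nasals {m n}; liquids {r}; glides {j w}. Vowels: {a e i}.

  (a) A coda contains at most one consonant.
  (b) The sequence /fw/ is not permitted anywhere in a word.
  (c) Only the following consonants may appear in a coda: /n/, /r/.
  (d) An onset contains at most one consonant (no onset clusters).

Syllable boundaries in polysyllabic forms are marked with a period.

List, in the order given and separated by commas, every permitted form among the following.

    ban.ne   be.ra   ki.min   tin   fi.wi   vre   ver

ban.ne — σ1 onset /b/, coda /n/ ok; σ2 onset /n/, coda /∅/ ok → permitted
be.ra — σ1 onset /b/, coda /∅/ ok; σ2 onset /r/, coda /∅/ ok → permitted
ki.min — σ1 onset /k/, coda /∅/ ok; σ2 onset /m/, coda /n/ ok → permitted
tin — σ1 onset /t/, coda /n/ ok → permitted
fi.wi — σ1 onset /f/, coda /∅/ ok; σ2 onset /w/, coda /∅/ ok → permitted
vre — violates constraint (d): syllable 1 onset /vr/ has 2 consonants (> 1) → not permitted
ver — σ1 onset /v/, coda /r/ ok → permitted

ban.ne, be.ra, ki.min, tin, fi.wi, ver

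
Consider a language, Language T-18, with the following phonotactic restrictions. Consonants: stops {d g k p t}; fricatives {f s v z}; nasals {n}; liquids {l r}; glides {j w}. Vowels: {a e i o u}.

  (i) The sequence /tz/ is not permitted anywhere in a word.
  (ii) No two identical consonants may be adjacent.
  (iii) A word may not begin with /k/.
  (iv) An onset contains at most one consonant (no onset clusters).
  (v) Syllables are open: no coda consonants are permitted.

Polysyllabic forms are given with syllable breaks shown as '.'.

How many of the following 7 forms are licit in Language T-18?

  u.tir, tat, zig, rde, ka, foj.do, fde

0

u.tir — violates constraint (v): syllable 2 coda /r/ has 1 consonant (> 0) → illicit
tat — violates constraint (v): syllable 1 coda /t/ has 1 consonant (> 0) → illicit
zig — violates constraint (v): syllable 1 coda /g/ has 1 consonant (> 0) → illicit
rde — violates constraint (iv): syllable 1 onset /rd/ has 2 consonants (> 1) → illicit
ka — violates constraint (iii): word begins with /k/ → illicit
foj.do — violates constraint (v): syllable 1 coda /j/ has 1 consonant (> 0) → illicit
fde — violates constraint (iv): syllable 1 onset /fd/ has 2 consonants (> 1) → illicit
No form is licit → 0.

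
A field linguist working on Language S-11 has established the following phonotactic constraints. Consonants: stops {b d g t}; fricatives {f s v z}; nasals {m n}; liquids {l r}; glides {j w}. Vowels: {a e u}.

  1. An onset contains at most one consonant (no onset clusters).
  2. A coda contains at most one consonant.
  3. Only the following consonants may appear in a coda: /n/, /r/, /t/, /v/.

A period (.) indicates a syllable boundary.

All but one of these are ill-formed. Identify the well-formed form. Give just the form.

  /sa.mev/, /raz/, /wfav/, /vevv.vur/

/sa.mev/

/sa.mev/ — σ1 onset /s/, coda /∅/ ok; σ2 onset /m/, coda /v/ ok → well-formed
/raz/ — violates constraint 3: syllable 1 coda contains /z/, which is not a licensed coda consonant → ill-formed
/wfav/ — violates constraint 1: syllable 1 onset /wf/ has 2 consonants (> 1) → ill-formed
/vevv.vur/ — violates constraint 2: syllable 1 coda /vv/ has 2 consonants (> 1) → ill-formed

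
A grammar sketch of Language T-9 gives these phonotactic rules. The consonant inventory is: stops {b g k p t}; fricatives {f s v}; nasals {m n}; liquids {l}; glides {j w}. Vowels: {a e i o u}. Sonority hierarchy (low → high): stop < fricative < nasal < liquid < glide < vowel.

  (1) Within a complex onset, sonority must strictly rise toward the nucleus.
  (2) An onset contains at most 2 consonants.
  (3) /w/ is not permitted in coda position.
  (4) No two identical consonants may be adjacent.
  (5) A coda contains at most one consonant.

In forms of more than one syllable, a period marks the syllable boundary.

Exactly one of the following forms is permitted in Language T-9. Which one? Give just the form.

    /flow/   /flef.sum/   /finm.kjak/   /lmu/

/flef.sum/

/flow/ — violates constraint 3: syllable 1 coda contains /w/ → not permitted
/flef.sum/ — σ1 onset /fl/ (2→4 rises), coda /f/ ok; σ2 onset /s/, coda /m/ ok → permitted
/finm.kjak/ — violates constraint 5: syllable 1 coda /nm/ has 2 consonants (> 1) → not permitted
/lmu/ — violates constraint 1: syllable 1 onset /lm/: /l/ (liquid, 4) → /m/ (nasal, 3) does not rise → not permitted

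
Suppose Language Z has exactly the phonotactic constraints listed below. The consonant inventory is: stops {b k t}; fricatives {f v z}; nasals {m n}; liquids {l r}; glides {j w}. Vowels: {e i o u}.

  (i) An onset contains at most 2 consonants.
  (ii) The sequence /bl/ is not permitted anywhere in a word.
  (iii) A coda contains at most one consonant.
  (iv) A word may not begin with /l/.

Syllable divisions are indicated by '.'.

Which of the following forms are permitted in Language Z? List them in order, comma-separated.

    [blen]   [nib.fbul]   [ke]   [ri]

[nib.fbul], [ke], [ri]

[blen] — violates constraint (ii): contains banned sequence /bl/ → not permitted
[nib.fbul] — σ1 onset /n/, coda /b/ ok; σ2 onset /fb/ (2C), coda /l/ ok → permitted
[ke] — σ1 onset /k/, coda /∅/ ok → permitted
[ri] — σ1 onset /r/, coda /∅/ ok → permitted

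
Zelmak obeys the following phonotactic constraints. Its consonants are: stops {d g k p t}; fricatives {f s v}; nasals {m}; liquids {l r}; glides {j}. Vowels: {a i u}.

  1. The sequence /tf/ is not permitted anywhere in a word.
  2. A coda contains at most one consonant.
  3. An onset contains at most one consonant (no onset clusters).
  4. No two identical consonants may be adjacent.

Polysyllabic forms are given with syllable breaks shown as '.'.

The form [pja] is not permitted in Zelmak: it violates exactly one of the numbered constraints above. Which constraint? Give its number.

[pja]: syllable 1 onset /pj/ has 2 consonants (> 1).
This is a violation of constraint 3: "An onset contains at most one consonant (no onset clusters)."
The remaining constraints (1, 2, 4) are satisfied.

3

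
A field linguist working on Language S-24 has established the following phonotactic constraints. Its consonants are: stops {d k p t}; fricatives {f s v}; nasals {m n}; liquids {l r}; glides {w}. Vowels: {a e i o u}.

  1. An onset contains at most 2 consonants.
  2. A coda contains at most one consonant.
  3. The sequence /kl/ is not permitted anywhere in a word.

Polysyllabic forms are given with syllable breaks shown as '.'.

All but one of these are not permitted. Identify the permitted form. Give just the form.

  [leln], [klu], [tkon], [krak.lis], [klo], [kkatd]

[leln] — violates constraint 2: syllable 1 coda /ln/ has 2 consonants (> 1) → not permitted
[klu] — violates constraint 3: contains banned sequence /kl/ → not permitted
[tkon] — σ1 onset /tk/ (2C), coda /n/ ok → permitted
[krak.lis] — violates constraint 3: contains banned sequence /kl/ → not permitted
[klo] — violates constraint 3: contains banned sequence /kl/ → not permitted
[kkatd] — violates constraint 2: syllable 1 coda /td/ has 2 consonants (> 1) → not permitted

[tkon]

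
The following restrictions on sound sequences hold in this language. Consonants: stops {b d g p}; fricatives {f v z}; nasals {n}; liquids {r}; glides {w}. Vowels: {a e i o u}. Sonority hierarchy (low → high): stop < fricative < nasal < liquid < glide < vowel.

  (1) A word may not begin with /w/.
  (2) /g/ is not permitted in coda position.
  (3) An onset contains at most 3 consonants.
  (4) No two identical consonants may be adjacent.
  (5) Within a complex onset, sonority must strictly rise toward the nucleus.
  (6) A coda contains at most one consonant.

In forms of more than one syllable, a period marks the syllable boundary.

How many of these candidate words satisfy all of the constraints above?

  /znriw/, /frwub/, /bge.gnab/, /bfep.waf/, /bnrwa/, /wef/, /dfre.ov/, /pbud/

4

/znriw/ — σ1 onset /znr/ (2→3→4 rises), coda /w/ ok → licit
/frwub/ — σ1 onset /frw/ (2→4→5 rises), coda /b/ ok → licit
/bge.gnab/ — violates constraint 5: syllable 1 onset /bg/: /b/ (stop, 1) → /g/ (stop, 1) does not rise → illicit
/bfep.waf/ — σ1 onset /bf/ (1→2 rises), coda /p/ ok; σ2 onset /w/, coda /f/ ok → licit
/bnrwa/ — violates constraint 3: syllable 1 onset /bnrw/ has 4 consonants (> 3) → illicit
/wef/ — violates constraint 1: word begins with /w/ → illicit
/dfre.ov/ — σ1 onset /dfr/ (1→2→4 rises), coda /∅/ ok; σ2 onset /∅/, coda /v/ ok → licit
/pbud/ — violates constraint 5: syllable 1 onset /pb/: /p/ (stop, 1) → /b/ (stop, 1) does not rise → illicit
Licit: /znriw/, /frwub/, /bfep.waf/, /dfre.ov/ → 4.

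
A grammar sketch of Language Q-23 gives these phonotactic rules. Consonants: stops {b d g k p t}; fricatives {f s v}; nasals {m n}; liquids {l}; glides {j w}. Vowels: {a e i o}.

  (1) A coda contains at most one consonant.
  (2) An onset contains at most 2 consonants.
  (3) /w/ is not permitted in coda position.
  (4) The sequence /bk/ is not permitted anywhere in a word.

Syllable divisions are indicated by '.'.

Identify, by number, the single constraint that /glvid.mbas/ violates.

2

/glvid.mbas/: syllable 1 onset /glv/ has 3 consonants (> 2).
This is a violation of constraint 2: "An onset contains at most 2 consonants."
The remaining constraints (1, 3, 4) are satisfied.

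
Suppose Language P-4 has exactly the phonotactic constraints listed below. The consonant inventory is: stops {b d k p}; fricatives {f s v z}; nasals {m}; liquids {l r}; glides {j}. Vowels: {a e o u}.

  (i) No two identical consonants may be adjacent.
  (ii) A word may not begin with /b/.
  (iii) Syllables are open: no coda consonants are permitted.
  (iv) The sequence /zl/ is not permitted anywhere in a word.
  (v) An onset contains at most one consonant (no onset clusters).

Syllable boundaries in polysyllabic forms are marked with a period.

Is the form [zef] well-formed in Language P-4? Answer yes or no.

[zef] — violates constraint (iii): syllable 1 coda /f/ has 1 consonant (> 0) → ill-formed

no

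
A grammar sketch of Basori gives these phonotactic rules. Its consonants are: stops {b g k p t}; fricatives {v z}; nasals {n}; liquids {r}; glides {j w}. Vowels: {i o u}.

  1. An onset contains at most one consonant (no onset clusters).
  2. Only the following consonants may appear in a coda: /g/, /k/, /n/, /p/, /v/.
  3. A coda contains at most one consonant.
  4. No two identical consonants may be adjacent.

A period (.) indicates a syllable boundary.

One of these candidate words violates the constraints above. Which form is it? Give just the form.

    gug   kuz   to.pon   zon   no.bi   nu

gug — σ1 onset /g/, coda /g/ ok → well-formed
kuz — violates constraint 2: syllable 1 coda contains /z/, which is not a licensed coda consonant → ill-formed
to.pon — σ1 onset /t/, coda /∅/ ok; σ2 onset /p/, coda /n/ ok → well-formed
zon — σ1 onset /z/, coda /n/ ok → well-formed
no.bi — σ1 onset /n/, coda /∅/ ok; σ2 onset /b/, coda /∅/ ok → well-formed
nu — σ1 onset /n/, coda /∅/ ok → well-formed

kuz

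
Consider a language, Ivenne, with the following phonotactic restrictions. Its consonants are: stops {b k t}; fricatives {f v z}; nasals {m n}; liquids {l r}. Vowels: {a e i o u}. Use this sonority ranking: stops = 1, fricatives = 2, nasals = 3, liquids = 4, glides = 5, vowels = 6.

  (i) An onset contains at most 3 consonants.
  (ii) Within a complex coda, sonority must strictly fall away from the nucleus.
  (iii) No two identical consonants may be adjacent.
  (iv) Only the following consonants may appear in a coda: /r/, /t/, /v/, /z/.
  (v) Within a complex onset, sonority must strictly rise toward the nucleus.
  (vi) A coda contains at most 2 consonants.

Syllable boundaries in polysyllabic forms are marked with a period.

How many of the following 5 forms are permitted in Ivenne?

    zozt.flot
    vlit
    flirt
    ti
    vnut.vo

zozt.flot — σ1 onset /z/, coda /zt/ (2→1 falls) ok; σ2 onset /fl/ (2→4 rises), coda /t/ ok → permitted
vlit — σ1 onset /vl/ (2→4 rises), coda /t/ ok → permitted
flirt — σ1 onset /fl/ (2→4 rises), coda /rt/ (4→1 falls) ok → permitted
ti — σ1 onset /t/, coda /∅/ ok → permitted
vnut.vo — σ1 onset /vn/ (2→3 rises), coda /t/ ok; σ2 onset /v/, coda /∅/ ok → permitted
Permitted: zozt.flot, vlit, flirt, ti, vnut.vo → 5.

5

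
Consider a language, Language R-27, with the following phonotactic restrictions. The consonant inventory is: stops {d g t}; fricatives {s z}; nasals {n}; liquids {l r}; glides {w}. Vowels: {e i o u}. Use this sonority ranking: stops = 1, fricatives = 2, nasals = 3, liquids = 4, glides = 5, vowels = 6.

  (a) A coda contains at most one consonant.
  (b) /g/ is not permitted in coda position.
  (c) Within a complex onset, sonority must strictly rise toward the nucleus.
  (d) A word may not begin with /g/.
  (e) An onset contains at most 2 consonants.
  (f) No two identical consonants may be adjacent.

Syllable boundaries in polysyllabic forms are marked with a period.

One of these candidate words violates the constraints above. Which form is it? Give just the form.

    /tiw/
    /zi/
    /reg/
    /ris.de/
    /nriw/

/tiw/ — σ1 onset /t/, coda /w/ ok → phonotactically legal
/zi/ — σ1 onset /z/, coda /∅/ ok → phonotactically legal
/reg/ — violates constraint (b): syllable 1 coda contains /g/ → phonotactically illegal
/ris.de/ — σ1 onset /r/, coda /s/ ok; σ2 onset /d/, coda /∅/ ok → phonotactically legal
/nriw/ — σ1 onset /nr/ (3→4 rises), coda /w/ ok → phonotactically legal

/reg/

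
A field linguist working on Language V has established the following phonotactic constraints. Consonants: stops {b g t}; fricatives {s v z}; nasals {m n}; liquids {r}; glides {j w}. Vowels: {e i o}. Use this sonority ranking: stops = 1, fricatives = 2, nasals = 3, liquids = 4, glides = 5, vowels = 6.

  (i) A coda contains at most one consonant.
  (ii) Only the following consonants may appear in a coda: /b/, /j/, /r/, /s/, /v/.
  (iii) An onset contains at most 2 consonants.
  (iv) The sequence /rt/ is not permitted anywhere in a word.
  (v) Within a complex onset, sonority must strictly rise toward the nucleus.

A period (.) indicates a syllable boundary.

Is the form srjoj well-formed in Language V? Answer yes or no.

srjoj — violates constraint (iii): syllable 1 onset /srj/ has 3 consonants (> 2) → ill-formed

no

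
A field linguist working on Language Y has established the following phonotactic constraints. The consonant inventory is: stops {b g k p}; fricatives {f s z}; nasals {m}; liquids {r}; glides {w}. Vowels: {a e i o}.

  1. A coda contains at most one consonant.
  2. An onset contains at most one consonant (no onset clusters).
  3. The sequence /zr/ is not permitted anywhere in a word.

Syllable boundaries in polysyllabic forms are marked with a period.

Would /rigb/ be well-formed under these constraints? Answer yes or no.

/rigb/ — violates constraint 1: syllable 1 coda /gb/ has 2 consonants (> 1) → ill-formed

no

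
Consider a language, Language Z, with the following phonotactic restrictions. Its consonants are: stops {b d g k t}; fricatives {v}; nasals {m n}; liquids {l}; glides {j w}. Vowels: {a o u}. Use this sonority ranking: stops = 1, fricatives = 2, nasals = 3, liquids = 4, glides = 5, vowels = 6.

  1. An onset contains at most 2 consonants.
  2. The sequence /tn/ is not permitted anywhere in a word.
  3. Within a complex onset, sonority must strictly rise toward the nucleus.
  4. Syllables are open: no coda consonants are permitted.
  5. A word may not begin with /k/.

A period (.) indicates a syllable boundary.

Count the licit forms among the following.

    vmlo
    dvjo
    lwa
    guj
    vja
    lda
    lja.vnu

3

vmlo — violates constraint 1: syllable 1 onset /vml/ has 3 consonants (> 2) → illicit
dvjo — violates constraint 1: syllable 1 onset /dvj/ has 3 consonants (> 2) → illicit
lwa — σ1 onset /lw/ (4→5 rises), coda /∅/ ok → licit
guj — violates constraint 4: syllable 1 coda /j/ has 1 consonant (> 0) → illicit
vja — σ1 onset /vj/ (2→5 rises), coda /∅/ ok → licit
lda — violates constraint 3: syllable 1 onset /ld/: /l/ (liquid, 4) → /d/ (stop, 1) does not rise → illicit
lja.vnu — σ1 onset /lj/ (4→5 rises), coda /∅/ ok; σ2 onset /vn/ (2→3 rises), coda /∅/ ok → licit
Licit: lwa, vja, lja.vnu → 3.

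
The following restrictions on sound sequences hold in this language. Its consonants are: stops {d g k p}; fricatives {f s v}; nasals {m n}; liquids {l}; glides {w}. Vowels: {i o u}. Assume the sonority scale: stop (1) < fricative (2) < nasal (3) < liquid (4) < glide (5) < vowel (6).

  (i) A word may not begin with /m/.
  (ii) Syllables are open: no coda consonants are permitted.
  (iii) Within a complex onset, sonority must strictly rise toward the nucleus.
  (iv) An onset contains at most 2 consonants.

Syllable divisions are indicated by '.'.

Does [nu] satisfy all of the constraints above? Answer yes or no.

yes

[nu] — σ1 onset /n/, coda /∅/ ok → licit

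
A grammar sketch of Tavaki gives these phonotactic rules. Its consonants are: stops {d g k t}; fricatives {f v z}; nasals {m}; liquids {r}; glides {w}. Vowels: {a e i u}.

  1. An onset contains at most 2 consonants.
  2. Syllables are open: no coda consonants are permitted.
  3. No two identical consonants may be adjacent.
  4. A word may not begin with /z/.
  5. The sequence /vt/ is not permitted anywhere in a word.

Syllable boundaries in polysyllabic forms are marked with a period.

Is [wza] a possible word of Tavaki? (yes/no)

yes

[wza] — σ1 onset /wz/ (2C), coda /∅/ ok → phonotactically legal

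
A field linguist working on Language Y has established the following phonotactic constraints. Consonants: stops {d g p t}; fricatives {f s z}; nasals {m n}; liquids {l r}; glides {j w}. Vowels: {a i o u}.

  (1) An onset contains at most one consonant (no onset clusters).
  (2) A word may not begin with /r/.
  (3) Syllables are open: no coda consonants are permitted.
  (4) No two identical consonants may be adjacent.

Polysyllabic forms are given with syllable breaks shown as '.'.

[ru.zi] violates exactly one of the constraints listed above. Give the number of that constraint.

2

[ru.zi]: word begins with /r/.
This is a violation of constraint 2: "A word may not begin with /r/."
The remaining constraints (1, 3, 4) are satisfied.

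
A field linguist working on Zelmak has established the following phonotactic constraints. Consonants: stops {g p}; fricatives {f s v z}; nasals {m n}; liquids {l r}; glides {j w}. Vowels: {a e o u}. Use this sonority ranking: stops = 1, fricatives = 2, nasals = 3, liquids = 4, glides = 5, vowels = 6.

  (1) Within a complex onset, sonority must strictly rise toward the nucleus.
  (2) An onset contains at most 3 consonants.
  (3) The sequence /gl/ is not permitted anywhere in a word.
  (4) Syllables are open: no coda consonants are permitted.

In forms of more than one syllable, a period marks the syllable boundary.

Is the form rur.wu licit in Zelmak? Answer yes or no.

rur.wu — violates constraint 4: syllable 1 coda /r/ has 1 consonant (> 0) → illicit

no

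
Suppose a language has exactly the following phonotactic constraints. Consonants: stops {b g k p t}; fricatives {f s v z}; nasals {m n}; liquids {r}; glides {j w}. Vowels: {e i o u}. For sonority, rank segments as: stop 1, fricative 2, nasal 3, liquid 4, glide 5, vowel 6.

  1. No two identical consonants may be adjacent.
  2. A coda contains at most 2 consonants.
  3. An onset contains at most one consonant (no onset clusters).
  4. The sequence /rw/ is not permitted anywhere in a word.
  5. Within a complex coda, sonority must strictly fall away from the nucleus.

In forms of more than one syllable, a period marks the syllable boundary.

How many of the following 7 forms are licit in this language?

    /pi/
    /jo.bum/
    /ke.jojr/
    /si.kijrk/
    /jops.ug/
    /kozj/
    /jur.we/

3

/pi/ — σ1 onset /p/, coda /∅/ ok → licit
/jo.bum/ — σ1 onset /j/, coda /∅/ ok; σ2 onset /b/, coda /m/ ok → licit
/ke.jojr/ — σ1 onset /k/, coda /∅/ ok; σ2 onset /j/, coda /jr/ (5→4 falls) ok → licit
/si.kijrk/ — violates constraint 2: syllable 2 coda /jrk/ has 3 consonants (> 2) → illicit
/jops.ug/ — violates constraint 5: syllable 1 coda /ps/: /p/ (stop, 1) → /s/ (fricative, 2) does not fall → illicit
/kozj/ — violates constraint 5: syllable 1 coda /zj/: /z/ (fricative, 2) → /j/ (glide, 5) does not fall → illicit
/jur.we/ — violates constraint 4: contains banned sequence /rw/ → illicit
Licit: /pi/, /jo.bum/, /ke.jojr/ → 3.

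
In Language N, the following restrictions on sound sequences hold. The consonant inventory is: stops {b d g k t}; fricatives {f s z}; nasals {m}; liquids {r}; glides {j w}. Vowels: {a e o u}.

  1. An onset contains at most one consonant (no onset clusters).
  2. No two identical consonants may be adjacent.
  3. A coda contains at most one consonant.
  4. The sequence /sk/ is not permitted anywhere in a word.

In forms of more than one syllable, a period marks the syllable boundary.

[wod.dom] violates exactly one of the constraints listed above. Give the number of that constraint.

[wod.dom]: adjacent identical consonants /dd/.
This is a violation of constraint 2: "No two identical consonants may be adjacent."
The remaining constraints (1, 3, 4) are satisfied.

2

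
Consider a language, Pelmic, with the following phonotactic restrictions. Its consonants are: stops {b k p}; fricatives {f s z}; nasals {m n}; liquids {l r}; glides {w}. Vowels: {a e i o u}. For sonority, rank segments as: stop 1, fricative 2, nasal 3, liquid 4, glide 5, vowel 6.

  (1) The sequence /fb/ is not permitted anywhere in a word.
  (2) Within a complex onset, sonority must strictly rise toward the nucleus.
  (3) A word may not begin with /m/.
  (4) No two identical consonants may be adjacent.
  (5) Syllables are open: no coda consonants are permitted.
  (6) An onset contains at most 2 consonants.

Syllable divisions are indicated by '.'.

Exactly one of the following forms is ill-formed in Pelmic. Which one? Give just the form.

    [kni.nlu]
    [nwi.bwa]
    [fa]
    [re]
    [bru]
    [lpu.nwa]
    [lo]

[lpu.nwa]

[kni.nlu] — σ1 onset /kn/ (1→3 rises), coda /∅/ ok; σ2 onset /nl/ (3→4 rises), coda /∅/ ok → well-formed
[nwi.bwa] — σ1 onset /nw/ (3→5 rises), coda /∅/ ok; σ2 onset /bw/ (1→5 rises), coda /∅/ ok → well-formed
[fa] — σ1 onset /f/, coda /∅/ ok → well-formed
[re] — σ1 onset /r/, coda /∅/ ok → well-formed
[bru] — σ1 onset /br/ (1→4 rises), coda /∅/ ok → well-formed
[lpu.nwa] — violates constraint 2: syllable 1 onset /lp/: /l/ (liquid, 4) → /p/ (stop, 1) does not rise → ill-formed
[lo] — σ1 onset /l/, coda /∅/ ok → well-formed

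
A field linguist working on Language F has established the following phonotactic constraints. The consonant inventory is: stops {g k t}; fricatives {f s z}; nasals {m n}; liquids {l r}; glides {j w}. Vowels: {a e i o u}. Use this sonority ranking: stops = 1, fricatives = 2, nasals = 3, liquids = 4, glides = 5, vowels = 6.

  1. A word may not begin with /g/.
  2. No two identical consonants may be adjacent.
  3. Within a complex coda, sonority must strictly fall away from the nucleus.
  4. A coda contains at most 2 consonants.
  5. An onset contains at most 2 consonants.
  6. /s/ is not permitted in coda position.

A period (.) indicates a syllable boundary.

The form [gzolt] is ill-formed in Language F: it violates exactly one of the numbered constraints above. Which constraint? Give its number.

1

[gzolt]: word begins with /g/.
This is a violation of constraint 1: "A word may not begin with /g/."
The remaining constraints (2, 3, 4, 5, 6) are satisfied.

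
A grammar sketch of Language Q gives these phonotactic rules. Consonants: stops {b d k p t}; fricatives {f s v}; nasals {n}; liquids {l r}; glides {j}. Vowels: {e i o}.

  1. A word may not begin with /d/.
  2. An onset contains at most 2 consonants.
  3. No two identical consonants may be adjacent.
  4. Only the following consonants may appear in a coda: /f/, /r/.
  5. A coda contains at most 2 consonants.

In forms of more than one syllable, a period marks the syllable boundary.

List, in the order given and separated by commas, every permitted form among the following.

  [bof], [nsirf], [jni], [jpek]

[bof], [nsirf], [jni]

[bof] — σ1 onset /b/, coda /f/ ok → permitted
[nsirf] — σ1 onset /ns/ (2C), coda /rf/ (2C) ok → permitted
[jni] — σ1 onset /jn/ (2C), coda /∅/ ok → permitted
[jpek] — violates constraint 4: syllable 1 coda contains /k/, which is not a licensed coda consonant → not permitted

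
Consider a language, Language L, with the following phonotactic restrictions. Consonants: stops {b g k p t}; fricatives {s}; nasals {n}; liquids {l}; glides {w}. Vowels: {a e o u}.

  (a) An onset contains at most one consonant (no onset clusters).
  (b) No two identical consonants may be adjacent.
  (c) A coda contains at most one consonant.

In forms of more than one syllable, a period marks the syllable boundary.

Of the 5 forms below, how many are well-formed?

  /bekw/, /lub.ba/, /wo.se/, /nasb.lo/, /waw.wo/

/bekw/ — violates constraint (c): syllable 1 coda /kw/ has 2 consonants (> 1) → ill-formed
/lub.ba/ — violates constraint (b): adjacent identical consonants /bb/ → ill-formed
/wo.se/ — σ1 onset /w/, coda /∅/ ok; σ2 onset /s/, coda /∅/ ok → well-formed
/nasb.lo/ — violates constraint (c): syllable 1 coda /sb/ has 2 consonants (> 1) → ill-formed
/waw.wo/ — violates constraint (b): adjacent identical consonants /ww/ → ill-formed
Well-formed: /wo.se/ → 1.

1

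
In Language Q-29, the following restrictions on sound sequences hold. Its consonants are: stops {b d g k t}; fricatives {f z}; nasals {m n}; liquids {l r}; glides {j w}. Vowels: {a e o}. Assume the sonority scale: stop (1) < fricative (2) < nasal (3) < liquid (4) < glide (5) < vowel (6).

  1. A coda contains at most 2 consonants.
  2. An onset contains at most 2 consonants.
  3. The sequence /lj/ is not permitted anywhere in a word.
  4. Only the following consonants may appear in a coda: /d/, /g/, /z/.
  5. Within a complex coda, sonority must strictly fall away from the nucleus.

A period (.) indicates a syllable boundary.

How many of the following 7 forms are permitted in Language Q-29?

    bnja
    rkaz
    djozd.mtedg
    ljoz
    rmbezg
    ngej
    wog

bnja — violates constraint 2: syllable 1 onset /bnj/ has 3 consonants (> 2) → not permitted
rkaz — σ1 onset /rk/ (2C), coda /z/ ok → permitted
djozd.mtedg — violates constraint 5: syllable 2 coda /dg/: /d/ (stop, 1) → /g/ (stop, 1) does not fall → not permitted
ljoz — violates constraint 3: contains banned sequence /lj/ → not permitted
rmbezg — violates constraint 2: syllable 1 onset /rmb/ has 3 consonants (> 2) → not permitted
ngej — violates constraint 4: syllable 1 coda contains /j/, which is not a licensed coda consonant → not permitted
wog — σ1 onset /w/, coda /g/ ok → permitted
Permitted: rkaz, wog → 2.

2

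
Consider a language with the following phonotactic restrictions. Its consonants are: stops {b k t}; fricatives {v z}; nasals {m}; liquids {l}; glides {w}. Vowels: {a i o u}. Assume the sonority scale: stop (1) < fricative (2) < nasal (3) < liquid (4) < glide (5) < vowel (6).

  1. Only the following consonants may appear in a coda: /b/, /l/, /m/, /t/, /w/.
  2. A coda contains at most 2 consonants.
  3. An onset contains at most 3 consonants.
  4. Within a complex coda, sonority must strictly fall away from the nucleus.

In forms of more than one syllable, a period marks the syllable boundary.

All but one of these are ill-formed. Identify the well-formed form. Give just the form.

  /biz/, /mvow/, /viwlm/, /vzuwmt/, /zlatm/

/biz/ — violates constraint 1: syllable 1 coda contains /z/, which is not a licensed coda consonant → ill-formed
/mvow/ — σ1 onset /mv/ (2C), coda /w/ ok → well-formed
/viwlm/ — violates constraint 2: syllable 1 coda /wlm/ has 3 consonants (> 2) → ill-formed
/vzuwmt/ — violates constraint 2: syllable 1 coda /wmt/ has 3 consonants (> 2) → ill-formed
/zlatm/ — violates constraint 4: syllable 1 coda /tm/: /t/ (stop, 1) → /m/ (nasal, 3) does not fall → ill-formed

/mvow/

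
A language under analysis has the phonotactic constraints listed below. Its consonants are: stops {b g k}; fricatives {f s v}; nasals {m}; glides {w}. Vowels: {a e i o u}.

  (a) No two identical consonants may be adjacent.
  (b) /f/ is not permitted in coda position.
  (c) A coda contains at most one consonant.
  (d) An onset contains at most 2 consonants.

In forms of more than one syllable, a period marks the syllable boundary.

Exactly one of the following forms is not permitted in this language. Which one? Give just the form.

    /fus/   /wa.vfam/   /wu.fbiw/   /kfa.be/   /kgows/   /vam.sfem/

/kgows/

/fus/ — σ1 onset /f/, coda /s/ ok → permitted
/wa.vfam/ — σ1 onset /w/, coda /∅/ ok; σ2 onset /vf/ (2C), coda /m/ ok → permitted
/wu.fbiw/ — σ1 onset /w/, coda /∅/ ok; σ2 onset /fb/ (2C), coda /w/ ok → permitted
/kfa.be/ — σ1 onset /kf/ (2C), coda /∅/ ok; σ2 onset /b/, coda /∅/ ok → permitted
/kgows/ — violates constraint (c): syllable 1 coda /ws/ has 2 consonants (> 1) → not permitted
/vam.sfem/ — σ1 onset /v/, coda /m/ ok; σ2 onset /sf/ (2C), coda /m/ ok → permitted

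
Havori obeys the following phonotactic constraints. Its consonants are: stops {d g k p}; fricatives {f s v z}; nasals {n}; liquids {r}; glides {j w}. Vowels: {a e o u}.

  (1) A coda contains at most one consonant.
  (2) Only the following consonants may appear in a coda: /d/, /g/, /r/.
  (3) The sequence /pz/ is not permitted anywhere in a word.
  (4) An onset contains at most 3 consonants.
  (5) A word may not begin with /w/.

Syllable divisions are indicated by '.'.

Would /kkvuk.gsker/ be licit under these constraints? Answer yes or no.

/kkvuk.gsker/ — violates constraint 2: syllable 1 coda contains /k/, which is not a licensed coda consonant → illicit

no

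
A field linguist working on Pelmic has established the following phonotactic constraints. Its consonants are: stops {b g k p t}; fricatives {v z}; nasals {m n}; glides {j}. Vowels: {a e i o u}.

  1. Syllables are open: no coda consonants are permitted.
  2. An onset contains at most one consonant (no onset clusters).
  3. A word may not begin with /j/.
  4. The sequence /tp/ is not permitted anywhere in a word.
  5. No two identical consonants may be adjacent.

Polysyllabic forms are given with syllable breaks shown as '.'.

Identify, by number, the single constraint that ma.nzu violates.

2

ma.nzu: syllable 2 onset /nz/ has 2 consonants (> 1).
This is a violation of constraint 2: "An onset contains at most one consonant (no onset clusters)."
The remaining constraints (1, 3, 4, 5) are satisfied.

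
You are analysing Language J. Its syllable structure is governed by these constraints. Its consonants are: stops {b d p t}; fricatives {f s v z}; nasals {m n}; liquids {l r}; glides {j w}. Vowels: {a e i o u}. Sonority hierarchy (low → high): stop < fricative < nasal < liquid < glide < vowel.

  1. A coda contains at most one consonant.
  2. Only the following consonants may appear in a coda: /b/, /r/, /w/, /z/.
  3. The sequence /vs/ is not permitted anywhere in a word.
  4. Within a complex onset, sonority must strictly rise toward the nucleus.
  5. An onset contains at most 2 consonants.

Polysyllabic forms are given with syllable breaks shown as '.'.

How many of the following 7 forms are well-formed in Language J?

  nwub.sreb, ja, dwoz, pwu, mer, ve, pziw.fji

nwub.sreb — σ1 onset /nw/ (3→5 rises), coda /b/ ok; σ2 onset /sr/ (2→4 rises), coda /b/ ok → well-formed
ja — σ1 onset /j/, coda /∅/ ok → well-formed
dwoz — σ1 onset /dw/ (1→5 rises), coda /z/ ok → well-formed
pwu — σ1 onset /pw/ (1→5 rises), coda /∅/ ok → well-formed
mer — σ1 onset /m/, coda /r/ ok → well-formed
ve — σ1 onset /v/, coda /∅/ ok → well-formed
pziw.fji — σ1 onset /pz/ (1→2 rises), coda /w/ ok; σ2 onset /fj/ (2→5 rises), coda /∅/ ok → well-formed
Well-formed: nwub.sreb, ja, dwoz, pwu, mer, ve, pziw.fji → 7.

7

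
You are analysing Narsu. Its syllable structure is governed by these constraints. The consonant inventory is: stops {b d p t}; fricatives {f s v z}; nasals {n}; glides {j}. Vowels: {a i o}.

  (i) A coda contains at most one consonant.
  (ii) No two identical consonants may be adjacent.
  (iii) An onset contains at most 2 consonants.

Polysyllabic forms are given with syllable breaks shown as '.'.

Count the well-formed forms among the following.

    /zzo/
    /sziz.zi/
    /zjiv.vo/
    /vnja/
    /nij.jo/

0

/zzo/ — violates constraint (ii): adjacent identical consonants /zz/ → ill-formed
/sziz.zi/ — violates constraint (ii): adjacent identical consonants /zz/ → ill-formed
/zjiv.vo/ — violates constraint (ii): adjacent identical consonants /vv/ → ill-formed
/vnja/ — violates constraint (iii): syllable 1 onset /vnj/ has 3 consonants (> 2) → ill-formed
/nij.jo/ — violates constraint (ii): adjacent identical consonants /jj/ → ill-formed
No form is well-formed → 0.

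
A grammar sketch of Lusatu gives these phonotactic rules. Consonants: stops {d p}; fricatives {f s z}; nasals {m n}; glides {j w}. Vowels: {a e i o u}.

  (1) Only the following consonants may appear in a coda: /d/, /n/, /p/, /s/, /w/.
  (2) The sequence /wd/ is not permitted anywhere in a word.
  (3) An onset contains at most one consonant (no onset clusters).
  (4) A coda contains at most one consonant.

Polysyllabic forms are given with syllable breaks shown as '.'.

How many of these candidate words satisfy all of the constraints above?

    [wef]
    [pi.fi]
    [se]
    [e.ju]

3

[wef] — violates constraint 1: syllable 1 coda contains /f/, which is not a licensed coda consonant → illicit
[pi.fi] — σ1 onset /p/, coda /∅/ ok; σ2 onset /f/, coda /∅/ ok → licit
[se] — σ1 onset /s/, coda /∅/ ok → licit
[e.ju] — σ1 onset /∅/, coda /∅/ ok; σ2 onset /j/, coda /∅/ ok → licit
Licit: [pi.fi], [se], [e.ju] → 3.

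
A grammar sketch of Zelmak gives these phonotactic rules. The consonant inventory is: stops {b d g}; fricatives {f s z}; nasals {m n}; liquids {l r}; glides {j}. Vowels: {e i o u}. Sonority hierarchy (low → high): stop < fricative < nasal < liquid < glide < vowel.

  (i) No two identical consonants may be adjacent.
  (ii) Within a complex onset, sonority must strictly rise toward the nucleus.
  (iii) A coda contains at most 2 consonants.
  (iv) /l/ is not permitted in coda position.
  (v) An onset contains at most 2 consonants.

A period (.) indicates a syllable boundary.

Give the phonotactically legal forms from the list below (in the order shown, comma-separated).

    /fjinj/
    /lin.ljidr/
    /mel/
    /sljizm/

/fjinj/, /lin.ljidr/

/fjinj/ — σ1 onset /fj/ (2→5 rises), coda /nj/ (2C) ok → phonotactically legal
/lin.ljidr/ — σ1 onset /l/, coda /n/ ok; σ2 onset /lj/ (4→5 rises), coda /dr/ (2C) ok → phonotactically legal
/mel/ — violates constraint (iv): syllable 1 coda contains /l/ → phonotactically illegal
/sljizm/ — violates constraint (v): syllable 1 onset /slj/ has 3 consonants (> 2) → phonotactically illegal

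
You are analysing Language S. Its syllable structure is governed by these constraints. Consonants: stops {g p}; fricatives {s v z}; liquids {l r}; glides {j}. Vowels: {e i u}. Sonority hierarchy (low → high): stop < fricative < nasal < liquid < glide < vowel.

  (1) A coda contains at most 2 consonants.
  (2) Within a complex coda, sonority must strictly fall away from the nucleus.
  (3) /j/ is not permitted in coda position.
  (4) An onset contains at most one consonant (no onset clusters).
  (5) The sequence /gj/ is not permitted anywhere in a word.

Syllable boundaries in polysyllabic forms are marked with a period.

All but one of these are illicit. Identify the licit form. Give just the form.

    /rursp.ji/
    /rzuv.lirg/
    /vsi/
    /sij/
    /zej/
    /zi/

/rursp.ji/ — violates constraint 1: syllable 1 coda /rsp/ has 3 consonants (> 2) → illicit
/rzuv.lirg/ — violates constraint 4: syllable 1 onset /rz/ has 2 consonants (> 1) → illicit
/vsi/ — violates constraint 4: syllable 1 onset /vs/ has 2 consonants (> 1) → illicit
/sij/ — violates constraint 3: syllable 1 coda contains /j/ → illicit
/zej/ — violates constraint 3: syllable 1 coda contains /j/ → illicit
/zi/ — σ1 onset /z/, coda /∅/ ok → licit

/zi/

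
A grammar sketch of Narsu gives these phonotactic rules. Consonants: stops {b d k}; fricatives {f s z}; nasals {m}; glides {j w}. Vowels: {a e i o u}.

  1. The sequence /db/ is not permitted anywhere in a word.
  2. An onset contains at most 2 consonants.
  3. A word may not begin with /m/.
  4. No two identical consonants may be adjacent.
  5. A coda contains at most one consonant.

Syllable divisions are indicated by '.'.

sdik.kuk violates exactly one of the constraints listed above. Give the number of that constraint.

4

sdik.kuk: adjacent identical consonants /kk/.
This is a violation of constraint 4: "No two identical consonants may be adjacent."
The remaining constraints (1, 2, 3, 5) are satisfied.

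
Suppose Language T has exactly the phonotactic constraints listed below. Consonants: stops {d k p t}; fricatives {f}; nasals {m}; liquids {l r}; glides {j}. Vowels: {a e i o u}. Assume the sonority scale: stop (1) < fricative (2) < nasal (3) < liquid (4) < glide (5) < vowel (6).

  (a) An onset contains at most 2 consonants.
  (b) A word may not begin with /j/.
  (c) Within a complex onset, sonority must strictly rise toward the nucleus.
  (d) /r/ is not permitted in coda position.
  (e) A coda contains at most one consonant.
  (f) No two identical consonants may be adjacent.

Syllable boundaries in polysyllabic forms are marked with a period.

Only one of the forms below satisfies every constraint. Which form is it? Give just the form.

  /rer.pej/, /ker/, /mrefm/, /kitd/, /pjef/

/rer.pej/ — violates constraint (d): syllable 1 coda contains /r/ → phonotactically illegal
/ker/ — violates constraint (d): syllable 1 coda contains /r/ → phonotactically illegal
/mrefm/ — violates constraint (e): syllable 1 coda /fm/ has 2 consonants (> 1) → phonotactically illegal
/kitd/ — violates constraint (e): syllable 1 coda /td/ has 2 consonants (> 1) → phonotactically illegal
/pjef/ — σ1 onset /pj/ (1→5 rises), coda /f/ ok → phonotactically legal

/pjef/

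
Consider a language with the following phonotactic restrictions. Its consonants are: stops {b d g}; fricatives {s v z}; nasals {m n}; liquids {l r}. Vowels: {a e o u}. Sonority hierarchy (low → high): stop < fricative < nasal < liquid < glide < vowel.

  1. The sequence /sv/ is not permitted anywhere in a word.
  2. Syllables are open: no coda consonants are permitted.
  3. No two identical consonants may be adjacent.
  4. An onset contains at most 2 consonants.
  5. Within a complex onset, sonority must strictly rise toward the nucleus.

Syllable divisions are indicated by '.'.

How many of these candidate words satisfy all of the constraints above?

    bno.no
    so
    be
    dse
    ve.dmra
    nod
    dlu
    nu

6

bno.no — σ1 onset /bn/ (1→3 rises), coda /∅/ ok; σ2 onset /n/, coda /∅/ ok → well-formed
so — σ1 onset /s/, coda /∅/ ok → well-formed
be — σ1 onset /b/, coda /∅/ ok → well-formed
dse — σ1 onset /ds/ (1→2 rises), coda /∅/ ok → well-formed
ve.dmra — violates constraint 4: syllable 2 onset /dmr/ has 3 consonants (> 2) → ill-formed
nod — violates constraint 2: syllable 1 coda /d/ has 1 consonant (> 0) → ill-formed
dlu — σ1 onset /dl/ (1→4 rises), coda /∅/ ok → well-formed
nu — σ1 onset /n/, coda /∅/ ok → well-formed
Well-formed: bno.no, so, be, dse, dlu, nu → 6.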